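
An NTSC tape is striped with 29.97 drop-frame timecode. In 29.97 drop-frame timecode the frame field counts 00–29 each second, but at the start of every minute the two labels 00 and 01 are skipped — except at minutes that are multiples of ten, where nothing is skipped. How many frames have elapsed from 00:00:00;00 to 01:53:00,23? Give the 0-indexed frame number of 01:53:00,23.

203219

As if non-drop at 30 labels/s: (1 × 3600 + 53 × 60 + 0) × 30 + 23 = 203423.
Minute boundaries passed: 113; those not divisible by 10: 113 − 11 = 102; dropped labels = 2 × 102 = 204.
Actual frame index = 203423 − 204 = 203219.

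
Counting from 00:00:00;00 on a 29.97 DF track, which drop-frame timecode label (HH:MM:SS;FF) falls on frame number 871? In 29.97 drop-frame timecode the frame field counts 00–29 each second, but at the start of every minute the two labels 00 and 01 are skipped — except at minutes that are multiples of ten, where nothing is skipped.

00:00:29;01

Ten DF minutes hold 17982 frames, so frame 871 lies in block 0 (frames 0–17981) with 871 frames into that block.
The block's first minute is 1800 frames and the rest 1798 each; 871 frames reaches minute 0, so 0 × 18 + 0 × 2 = 0 labels have been skipped so far.
Adding those back, label number 871 + 0 = 871 at 30 labels/s is 29 s + 1 f = 0 h 0 min 29 s frame 1, i.e. 00:00:29;01.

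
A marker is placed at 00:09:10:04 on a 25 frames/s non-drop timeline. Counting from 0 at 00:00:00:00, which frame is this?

Total seconds to the label: (0 × 3600 + 9 × 60 + 10) = 550.
Frame index = 550 × 25 + 4 = 13754.

frame 13754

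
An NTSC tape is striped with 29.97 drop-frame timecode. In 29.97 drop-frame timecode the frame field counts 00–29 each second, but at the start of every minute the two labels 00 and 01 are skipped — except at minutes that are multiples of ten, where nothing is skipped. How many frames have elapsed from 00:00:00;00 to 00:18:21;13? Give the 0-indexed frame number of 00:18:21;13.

As if non-drop at 30 labels/s: (0 × 3600 + 18 × 60 + 21) × 30 + 13 = 33043.
Minute boundaries passed: 18; those not divisible by 10: 18 − 1 = 17; dropped labels = 2 × 17 = 34.
Actual frame index = 33043 − 34 = 33009.

33009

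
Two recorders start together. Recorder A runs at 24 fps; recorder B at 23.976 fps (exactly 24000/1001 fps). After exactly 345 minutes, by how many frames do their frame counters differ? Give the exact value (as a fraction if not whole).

345 min = 20700 s.
A emits 24 × 20700 = 496800 frames; B emits 24000/1001 × 20700 = 496800000/1001.
Difference = 496800/1001 frames (≈ 496.3037); B is behind A.

496800/1001 frames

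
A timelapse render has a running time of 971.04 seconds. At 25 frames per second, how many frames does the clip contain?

Frames = 971.04 × 25 = 24276.

24276 frames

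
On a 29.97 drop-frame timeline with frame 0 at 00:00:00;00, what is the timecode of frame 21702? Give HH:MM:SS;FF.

00:12:04;04

Each 10-minute DF block holds 10 × 60 × 30 − 9 × 2 = 17982 frames. 21702 ÷ 17982 → 1 full block, remainder 3720.
Within the partial block the first minute is 1800 frames and each further minute 1798, so 2 further minute boundaries passed. Total skipped labels = 18 × 1 + 2 × 2 = 22.
Non-drop label index = 21702 + 22 = 21724; at 30 labels/s that is 00:12:04:04, i.e. DF 00:12:04;04.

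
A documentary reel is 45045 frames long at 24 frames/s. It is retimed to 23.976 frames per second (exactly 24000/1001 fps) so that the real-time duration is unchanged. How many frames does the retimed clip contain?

45000 frames

Target frames = source frames × (target rate / source rate) = 45045 × (24000/1001)/(24) = 45045 × 1000/1001 = 45000.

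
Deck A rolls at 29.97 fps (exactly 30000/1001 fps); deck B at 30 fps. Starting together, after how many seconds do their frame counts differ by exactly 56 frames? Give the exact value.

The gap grows by |30 − 30000/1001| = 30/1001 frames per second.
Time for a 56-frame gap: 56 ÷ (30/1001) = 28028/15 s.

28028/15 seconds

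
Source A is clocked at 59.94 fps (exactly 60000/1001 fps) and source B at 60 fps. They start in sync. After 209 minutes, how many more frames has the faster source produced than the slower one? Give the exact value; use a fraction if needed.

209 min = 12540 s.
A emits 60000/1001 × 12540 = 68400000/91 frames; B emits 60 × 12540 = 752400.
Difference = 68400/91 frames (≈ 751.6484); B is ahead of A.

68400/91 frames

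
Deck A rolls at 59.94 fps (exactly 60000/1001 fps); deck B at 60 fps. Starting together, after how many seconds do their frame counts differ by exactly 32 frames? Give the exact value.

The gap grows by |60 − 60000/1001| = 60/1001 frames per second.
Time for a 32-frame gap: 32 ÷ (60/1001) = 8008/15 s.

8008/15 seconds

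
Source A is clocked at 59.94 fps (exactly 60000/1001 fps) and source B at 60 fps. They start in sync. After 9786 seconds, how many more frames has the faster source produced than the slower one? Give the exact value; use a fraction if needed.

83880/143 frames

A emits 60000/1001 × 9786 = 83880000/143 frames; B emits 60 × 9786 = 587160.
Difference = 83880/143 frames (≈ 586.5734); B is ahead of A.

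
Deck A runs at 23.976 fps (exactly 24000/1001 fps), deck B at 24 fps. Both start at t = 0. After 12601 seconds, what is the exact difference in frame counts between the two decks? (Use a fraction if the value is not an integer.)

A emits 24000/1001 × 12601 = 302424000/1001 frames; B emits 24 × 12601 = 302424.
Difference = 302424/1001 frames (≈ 302.1219); B is ahead of A.

302424/1001 frames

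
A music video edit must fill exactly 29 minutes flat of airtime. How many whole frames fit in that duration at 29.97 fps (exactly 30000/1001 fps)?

52147 frames

29 min = 1740 s.
Frames = 1740 × 30000/1001 = 52200000/1001 ≈ 52147.8521.
Complete frames: 52147.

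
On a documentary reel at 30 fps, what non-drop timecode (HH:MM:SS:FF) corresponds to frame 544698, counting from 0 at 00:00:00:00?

544698 ÷ 30 = 18156 full seconds, remainder 18 frames.
18156 s = 5 h 2 min 36 s.
Timecode: 05:02:36:18.

05:02:36:18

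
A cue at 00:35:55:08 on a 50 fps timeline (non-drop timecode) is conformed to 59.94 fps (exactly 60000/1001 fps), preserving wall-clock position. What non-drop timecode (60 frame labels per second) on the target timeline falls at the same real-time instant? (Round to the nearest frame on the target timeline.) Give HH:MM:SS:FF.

00:35:53:00

Source frame index: (0×3600 + 35×60 + 55) × 50 + 8 = 107758.
Real time: 107758 / (50) = 53879/25 s.
Target frame: (53879/25) × (60000/1001) = 18472800/143 ≈ 129180.420 → 129180.
At 60 labels/s: frame 129180 → 00:35:53:00.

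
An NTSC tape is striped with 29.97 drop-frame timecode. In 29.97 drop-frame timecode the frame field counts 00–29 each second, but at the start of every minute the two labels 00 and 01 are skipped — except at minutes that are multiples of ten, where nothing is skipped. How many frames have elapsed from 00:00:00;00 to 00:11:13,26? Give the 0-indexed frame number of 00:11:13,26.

As if non-drop at 30 labels/s: (0 × 3600 + 11 × 60 + 13) × 30 + 26 = 20216.
Minute boundaries passed: 11; those not divisible by 10: 11 − 1 = 10; dropped labels = 2 × 10 = 20.
Actual frame index = 20216 − 20 = 20196.

20196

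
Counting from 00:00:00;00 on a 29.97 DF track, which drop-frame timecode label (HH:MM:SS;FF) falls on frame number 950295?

08:48:28;07

Ten DF minutes hold 17982 frames, so frame 950295 lies in block 52 (frames 935064–953045) with 15231 frames into that block.
The block's first minute is 1800 frames and the rest 1798 each; 15231 frames reaches minute 8, so 52 × 18 + 8 × 2 = 952 labels have been skipped so far.
Adding those back, label number 950295 + 952 = 951247 at 30 labels/s is 31708 s + 7 f = 8 h 48 min 28 s frame 7, i.e. 08:48:28;07.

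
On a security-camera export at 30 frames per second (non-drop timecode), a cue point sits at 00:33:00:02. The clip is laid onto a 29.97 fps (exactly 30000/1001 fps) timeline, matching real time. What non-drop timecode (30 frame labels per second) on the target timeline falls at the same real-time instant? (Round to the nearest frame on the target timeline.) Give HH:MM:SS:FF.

Source frame index: (0×3600 + 33×60 + 0) × 30 + 2 = 59402.
Real time: 59402 / (30) = 29701/15 s.
Target frame: (29701/15) × (30000/1001) = 8486000/143 ≈ 59342.657 → 59343.
At 30 labels/s: frame 59343 → 00:32:58:03.

00:32:58:03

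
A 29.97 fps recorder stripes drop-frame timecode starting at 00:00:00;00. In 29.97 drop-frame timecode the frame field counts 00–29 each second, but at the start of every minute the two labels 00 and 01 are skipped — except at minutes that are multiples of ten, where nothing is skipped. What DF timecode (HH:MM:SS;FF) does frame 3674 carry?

00:02:02;18

Each 10-minute DF block holds 10 × 60 × 30 − 9 × 2 = 17982 frames. 3674 ÷ 17982 → 0 full blocks, remainder 3674.
Within the partial block the first minute is 1800 frames and each further minute 1798, so 2 further minute boundaries passed. Total skipped labels = 18 × 0 + 2 × 2 = 4.
Non-drop label index = 3674 + 4 = 3678; at 30 labels/s that is 00:02:02:18, i.e. DF 00:02:02;18.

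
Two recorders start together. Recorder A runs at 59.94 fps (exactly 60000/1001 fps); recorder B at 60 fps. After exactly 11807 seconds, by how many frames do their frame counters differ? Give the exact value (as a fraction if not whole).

A emits 60000/1001 × 11807 = 708420000/1001 frames; B emits 60 × 11807 = 708420.
Difference = 708420/1001 frames (≈ 707.7123); B is ahead of A.

708420/1001 frames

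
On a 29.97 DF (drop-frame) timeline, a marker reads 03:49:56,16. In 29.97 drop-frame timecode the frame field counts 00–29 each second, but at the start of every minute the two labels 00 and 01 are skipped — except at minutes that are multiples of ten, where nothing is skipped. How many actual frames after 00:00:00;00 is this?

As if non-drop at 30 labels/s: (3 × 3600 + 49 × 60 + 56) × 30 + 16 = 413896.
Minute boundaries passed: 229; those not divisible by 10: 229 − 22 = 207; dropped labels = 2 × 207 = 414.
Actual frame index = 413896 − 414 = 413482.

413482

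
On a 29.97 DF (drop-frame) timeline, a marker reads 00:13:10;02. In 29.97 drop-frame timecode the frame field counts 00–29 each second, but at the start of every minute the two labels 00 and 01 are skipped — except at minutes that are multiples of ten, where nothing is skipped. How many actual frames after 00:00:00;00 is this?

As if non-drop at 30 labels/s: (0 × 3600 + 13 × 60 + 10) × 30 + 2 = 23702.
Minute boundaries passed: 13; those not divisible by 10: 13 − 1 = 12; dropped labels = 2 × 12 = 24.
Actual frame index = 23702 − 24 = 23678.

23678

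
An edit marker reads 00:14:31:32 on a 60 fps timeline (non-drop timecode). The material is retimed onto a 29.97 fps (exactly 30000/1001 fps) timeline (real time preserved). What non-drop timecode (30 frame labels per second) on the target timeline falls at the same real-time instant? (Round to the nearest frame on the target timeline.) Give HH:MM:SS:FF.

00:14:30:20

Source frame index: (0×3600 + 14×60 + 31) × 60 + 32 = 52292.
Real time: 52292 / (60) = 13073/15 s.
Target frame: (13073/15) × (30000/1001) = 26146000/1001 ≈ 26119.880 → 26120.
At 30 labels/s: frame 26120 → 00:14:30:20.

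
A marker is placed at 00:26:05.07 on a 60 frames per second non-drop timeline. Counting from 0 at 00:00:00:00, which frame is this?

Total seconds to the label: (0 × 3600 + 26 × 60 + 5) = 1565.
Frame index = 1565 × 60 + 7 = 93907.

93907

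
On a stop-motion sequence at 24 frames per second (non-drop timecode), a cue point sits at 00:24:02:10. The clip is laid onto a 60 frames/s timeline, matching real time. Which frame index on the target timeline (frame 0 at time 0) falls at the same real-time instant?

Source frame index: (0×3600 + 24×60 + 2) × 24 + 10 = 34618.
Real time: 34618 / (24) = 17309/12 s.
Target frame: (17309/12) × (60) = 86545.

frame 86545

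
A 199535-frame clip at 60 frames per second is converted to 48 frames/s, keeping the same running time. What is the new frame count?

159628 frames

Target frames = source frames × (target rate / source rate) = 199535 × (48)/(60) = 199535 × 4/5 = 159628.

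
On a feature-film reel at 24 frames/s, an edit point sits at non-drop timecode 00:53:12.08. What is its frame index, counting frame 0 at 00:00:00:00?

frame 76616

Total seconds to the label: (0 × 3600 + 53 × 60 + 12) = 3192.
Frame index = 3192 × 24 + 8 = 76616.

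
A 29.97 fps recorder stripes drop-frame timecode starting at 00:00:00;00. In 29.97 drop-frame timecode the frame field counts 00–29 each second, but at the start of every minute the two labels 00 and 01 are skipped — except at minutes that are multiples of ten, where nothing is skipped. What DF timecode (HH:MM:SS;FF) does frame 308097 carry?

02:51:20;05

Ten DF minutes hold 17982 frames, so frame 308097 lies in block 17 (frames 305694–323675) with 2403 frames into that block.
The block's first minute is 1800 frames and the rest 1798 each; 2403 frames reaches minute 1, so 17 × 18 + 1 × 2 = 308 labels have been skipped so far.
Adding those back, label number 308097 + 308 = 308405 at 30 labels/s is 10280 s + 5 f = 2 h 51 min 20 s frame 5, i.e. 02:51:20;05.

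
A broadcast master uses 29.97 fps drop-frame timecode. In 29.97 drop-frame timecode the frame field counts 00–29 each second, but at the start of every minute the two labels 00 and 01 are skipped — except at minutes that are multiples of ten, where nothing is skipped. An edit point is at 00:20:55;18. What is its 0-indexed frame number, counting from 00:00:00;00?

As if non-drop at 30 labels/s: (0 × 3600 + 20 × 60 + 55) × 30 + 18 = 37668.
Minute boundaries passed: 20; those not divisible by 10: 20 − 2 = 18; dropped labels = 2 × 18 = 36.
Actual frame index = 37668 − 36 = 37632.

37632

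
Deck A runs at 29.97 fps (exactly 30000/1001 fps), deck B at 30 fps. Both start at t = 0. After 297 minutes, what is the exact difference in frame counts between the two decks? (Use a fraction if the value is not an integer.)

297 min = 17820 s.
A emits 30000/1001 × 17820 = 48600000/91 frames; B emits 30 × 17820 = 534600.
Difference = 48600/91 frames (≈ 534.0659); B is ahead of A.

48600/91 frames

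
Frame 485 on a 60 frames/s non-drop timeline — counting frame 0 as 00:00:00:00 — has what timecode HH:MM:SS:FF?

00:00:08:05

485 ÷ 60 = 8 full seconds, remainder 5 frames.
8 s = 0 h 0 min 8 s.
Timecode: 00:00:08:05.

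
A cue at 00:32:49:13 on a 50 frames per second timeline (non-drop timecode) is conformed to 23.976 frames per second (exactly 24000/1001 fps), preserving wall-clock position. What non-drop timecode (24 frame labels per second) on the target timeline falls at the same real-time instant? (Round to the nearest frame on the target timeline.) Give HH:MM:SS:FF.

00:32:47:07

Source frame index: (0×3600 + 32×60 + 49) × 50 + 13 = 98463.
Real time: 98463 / (50) = 98463/50 s.
Target frame: (98463/50) × (24000/1001) = 47262240/1001 ≈ 47215.025 → 47215.
At 24 labels/s: frame 47215 → 00:32:47:07.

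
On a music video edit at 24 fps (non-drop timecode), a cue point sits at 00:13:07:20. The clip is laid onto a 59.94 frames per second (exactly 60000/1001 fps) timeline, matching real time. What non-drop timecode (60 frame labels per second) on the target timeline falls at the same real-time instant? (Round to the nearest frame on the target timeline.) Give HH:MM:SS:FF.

Source frame index: (0×3600 + 13×60 + 7) × 24 + 20 = 18908.
Real time: 18908 / (24) = 4727/6 s.
Target frame: (4727/6) × (60000/1001) = 47270000/1001 ≈ 47222.777 → 47223.
At 60 labels/s: frame 47223 → 00:13:07:03.

00:13:07:03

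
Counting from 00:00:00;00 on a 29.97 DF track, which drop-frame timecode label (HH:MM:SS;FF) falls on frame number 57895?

Each 10-minute DF block holds 10 × 60 × 30 − 9 × 2 = 17982 frames. 57895 ÷ 17982 → 3 full blocks, remainder 3949.
Within the partial block the first minute is 1800 frames and each further minute 1798, so 2 further minute boundaries passed. Total skipped labels = 18 × 3 + 2 × 2 = 58.
Non-drop label index = 57895 + 58 = 57953; at 30 labels/s that is 00:32:11:23, i.e. DF 00:32:11;23.

00:32:11;23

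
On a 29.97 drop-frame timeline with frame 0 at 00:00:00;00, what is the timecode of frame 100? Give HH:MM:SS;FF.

Ten DF minutes hold 17982 frames, so frame 100 lies in block 0 (frames 0–17981) with 100 frames into that block.
The block's first minute is 1800 frames and the rest 1798 each; 100 frames reaches minute 0, so 0 × 18 + 0 × 2 = 0 labels have been skipped so far.
Adding those back, label number 100 + 0 = 100 at 30 labels/s is 3 s + 10 f = 0 h 0 min 3 s frame 10, i.e. 00:00:03;10.

00:00:03;10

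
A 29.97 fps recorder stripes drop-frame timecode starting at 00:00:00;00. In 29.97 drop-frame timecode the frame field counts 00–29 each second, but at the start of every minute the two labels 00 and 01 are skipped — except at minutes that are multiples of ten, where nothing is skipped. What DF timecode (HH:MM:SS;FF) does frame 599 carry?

00:00:19;29

Each 10-minute DF block holds 10 × 60 × 30 − 9 × 2 = 17982 frames. 599 ÷ 17982 → 0 full blocks, remainder 599.
Within the partial block the first minute is 1800 frames and each further minute 1798, so 0 further minute boundaries passed. Total skipped labels = 18 × 0 + 2 × 0 = 0.
Non-drop label index = 599 + 0 = 599; at 30 labels/s that is 00:00:19:29, i.e. DF 00:00:19;29.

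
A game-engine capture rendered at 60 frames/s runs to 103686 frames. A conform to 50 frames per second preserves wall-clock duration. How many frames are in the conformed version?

86405 frames

Target frames = source frames × (target rate / source rate) = 103686 × (50)/(60) = 103686 × 5/6 = 86405.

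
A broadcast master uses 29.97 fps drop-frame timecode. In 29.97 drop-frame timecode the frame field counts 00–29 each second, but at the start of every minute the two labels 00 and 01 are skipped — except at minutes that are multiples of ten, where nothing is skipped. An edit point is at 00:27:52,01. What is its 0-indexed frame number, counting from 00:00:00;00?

Complete 10-minute blocks: 2, each 17982 frames → 35964.
Remaining 7 whole minutes in the current block: 1800 + 6 × 1798 = 12588 frames.
Within the current minute: 52 × 30 + 1 − 2 = 1559 (labels ;00/;01 skipped at this minute). Total = 35964 + 12588 + 1559 = 50111.

50111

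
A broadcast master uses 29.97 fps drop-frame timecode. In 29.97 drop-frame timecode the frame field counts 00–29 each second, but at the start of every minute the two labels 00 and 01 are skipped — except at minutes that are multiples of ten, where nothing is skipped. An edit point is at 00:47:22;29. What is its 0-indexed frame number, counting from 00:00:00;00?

As if non-drop at 30 labels/s: (0 × 3600 + 47 × 60 + 22) × 30 + 29 = 85289.
Minute boundaries passed: 47; those not divisible by 10: 47 − 4 = 43; dropped labels = 2 × 43 = 86.
Actual frame index = 85289 − 86 = 85203.

85203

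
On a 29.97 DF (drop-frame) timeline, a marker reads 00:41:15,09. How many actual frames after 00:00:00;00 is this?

74185

Complete 10-minute blocks: 4, each 17982 frames → 71928.
Remaining 1 whole minute in the current block: 1800 + 0 × 1798 = 1800 frames.
Within the current minute: 15 × 30 + 9 − 2 = 457 (labels ;00/;01 skipped at this minute). Total = 71928 + 1800 + 457 = 74185.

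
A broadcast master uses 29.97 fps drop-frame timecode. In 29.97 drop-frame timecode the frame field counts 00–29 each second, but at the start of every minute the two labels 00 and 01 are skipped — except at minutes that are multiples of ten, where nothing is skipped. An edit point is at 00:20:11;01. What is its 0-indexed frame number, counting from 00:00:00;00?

36295

As if non-drop at 30 labels/s: (0 × 3600 + 20 × 60 + 11) × 30 + 1 = 36331.
Minute boundaries passed: 20; those not divisible by 10: 20 − 2 = 18; dropped labels = 2 × 18 = 36.
Actual frame index = 36331 − 36 = 36295.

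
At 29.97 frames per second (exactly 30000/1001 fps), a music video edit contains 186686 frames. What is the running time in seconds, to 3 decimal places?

6229.090 seconds

Running time = 186686 × 1001/30000 = 93436343/15000 s ≈ 6229.090 s.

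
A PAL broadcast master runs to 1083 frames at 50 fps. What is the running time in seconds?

21.66 seconds

Running time = 1083 / (50) = 21.66 s.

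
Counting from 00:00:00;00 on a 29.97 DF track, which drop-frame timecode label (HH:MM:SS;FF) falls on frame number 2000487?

18:32:29;19

Each 10-minute DF block holds 10 × 60 × 30 − 9 × 2 = 17982 frames. 2000487 ÷ 17982 → 111 full blocks, remainder 4485.
Within the partial block the first minute is 1800 frames and each further minute 1798, so 2 further minute boundaries passed. Total skipped labels = 18 × 111 + 2 × 2 = 2002.
Non-drop label index = 2000487 + 2002 = 2002489; at 30 labels/s that is 18:32:29:19, i.e. DF 18:32:29;19.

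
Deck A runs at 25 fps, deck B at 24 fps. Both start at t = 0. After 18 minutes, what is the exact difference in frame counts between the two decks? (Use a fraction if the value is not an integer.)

1080 frames

18 min = 1080 s.
A emits 25 × 1080 = 27000 frames; B emits 24 × 1080 = 25920.
Difference = 1080 frames; B is behind A.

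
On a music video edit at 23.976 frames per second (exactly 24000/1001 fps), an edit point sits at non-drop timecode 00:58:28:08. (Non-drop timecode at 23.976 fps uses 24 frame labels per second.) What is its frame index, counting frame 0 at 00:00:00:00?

Total seconds to the label: (0 × 3600 + 58 × 60 + 28) = 3508.
Frame index = 3508 × 24 + 8 = 84200.

84200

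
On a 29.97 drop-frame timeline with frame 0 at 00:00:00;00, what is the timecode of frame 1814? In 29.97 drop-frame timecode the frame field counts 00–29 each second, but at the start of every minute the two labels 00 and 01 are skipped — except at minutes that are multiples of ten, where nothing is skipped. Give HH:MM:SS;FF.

Ten DF minutes hold 17982 frames, so frame 1814 lies in block 0 (frames 0–17981) with 1814 frames into that block.
The block's first minute is 1800 frames and the rest 1798 each; 1814 frames reaches minute 1, so 0 × 18 + 1 × 2 = 2 labels have been skipped so far.
Adding those back, label number 1814 + 2 = 1816 at 30 labels/s is 60 s + 16 f = 0 h 1 min 0 s frame 16, i.e. 00:01:00;16.

00:01:00;16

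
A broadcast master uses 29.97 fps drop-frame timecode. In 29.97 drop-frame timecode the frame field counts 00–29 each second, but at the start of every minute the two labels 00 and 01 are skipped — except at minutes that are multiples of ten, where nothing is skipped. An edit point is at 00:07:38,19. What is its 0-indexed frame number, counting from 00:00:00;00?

13745

As if non-drop at 30 labels/s: (0 × 3600 + 7 × 60 + 38) × 30 + 19 = 13759.
Minute boundaries passed: 7; those not divisible by 10: 7 − 0 = 7; dropped labels = 2 × 7 = 14.
Actual frame index = 13759 − 14 = 13745.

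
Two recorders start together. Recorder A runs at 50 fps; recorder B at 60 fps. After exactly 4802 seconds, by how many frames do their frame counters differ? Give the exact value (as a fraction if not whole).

A emits 50 × 4802 = 240100 frames; B emits 60 × 4802 = 288120.
Difference = 48020 frames; B is ahead of A.

48020 frames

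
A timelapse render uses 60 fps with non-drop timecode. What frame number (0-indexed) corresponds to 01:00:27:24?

217644

Total seconds to the label: (1 × 3600 + 0 × 60 + 27) = 3627.
Frame index = 3627 × 60 + 24 = 217644.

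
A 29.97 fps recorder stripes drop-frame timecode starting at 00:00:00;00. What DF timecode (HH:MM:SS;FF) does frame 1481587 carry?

13:43:55;19

Ten DF minutes hold 17982 frames, so frame 1481587 lies in block 82 (frames 1474524–1492505) with 7063 frames into that block.
The block's first minute is 1800 frames and the rest 1798 each; 7063 frames reaches minute 3, so 82 × 18 + 3 × 2 = 1482 labels have been skipped so far.
Adding those back, label number 1481587 + 1482 = 1483069 at 30 labels/s is 49435 s + 19 f = 13 h 43 min 55 s frame 19, i.e. 13:43:55;19.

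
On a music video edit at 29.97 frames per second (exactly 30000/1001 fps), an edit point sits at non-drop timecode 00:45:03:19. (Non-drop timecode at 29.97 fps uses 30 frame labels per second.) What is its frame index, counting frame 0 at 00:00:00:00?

81109

Total seconds to the label: (0 × 3600 + 45 × 60 + 3) = 2703.
Frame index = 2703 × 30 + 19 = 81109.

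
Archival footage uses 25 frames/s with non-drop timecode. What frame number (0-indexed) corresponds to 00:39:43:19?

Total seconds to the label: (0 × 3600 + 39 × 60 + 43) = 2383.
Frame index = 2383 × 25 + 19 = 59594.

59594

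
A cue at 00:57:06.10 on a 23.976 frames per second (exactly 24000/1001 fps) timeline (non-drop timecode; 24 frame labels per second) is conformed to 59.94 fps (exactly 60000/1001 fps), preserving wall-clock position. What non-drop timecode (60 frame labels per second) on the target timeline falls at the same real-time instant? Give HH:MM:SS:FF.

00:57:06:25

Source frame index: (0×3600 + 57×60 + 6) × 24 + 10 = 82234.
Real time: 82234 / (24000/1001) = 41158117/12000 s.
Target frame: (41158117/12000) × (60000/1001) = 205585.
At 60 labels/s: frame 205585 → 00:57:06:25.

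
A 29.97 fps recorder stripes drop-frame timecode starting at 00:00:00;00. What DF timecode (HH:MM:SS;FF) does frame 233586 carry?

Each 10-minute DF block holds 10 × 60 × 30 − 9 × 2 = 17982 frames. 233586 ÷ 17982 → 12 full blocks, remainder 17802.
Within the partial block the first minute is 1800 frames and each further minute 1798, so 9 further minute boundaries passed. Total skipped labels = 18 × 12 + 2 × 9 = 234.
Non-drop label index = 233586 + 234 = 233820; at 30 labels/s that is 02:09:54:00, i.e. DF 02:09:54;00.

02:09:54;00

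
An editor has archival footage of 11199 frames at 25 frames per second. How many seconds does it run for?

447.96 seconds

Running time = 11199 / (25) = 447.96 s.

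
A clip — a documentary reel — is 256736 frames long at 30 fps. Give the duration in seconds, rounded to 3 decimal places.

8557.867 seconds

Running time = 256736 × 1/30 = 128368/15 s ≈ 8557.867 s.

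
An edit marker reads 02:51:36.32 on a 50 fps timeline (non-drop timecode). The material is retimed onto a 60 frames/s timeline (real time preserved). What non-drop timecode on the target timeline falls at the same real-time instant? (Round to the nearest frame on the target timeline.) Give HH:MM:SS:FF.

Source frame index: (2×3600 + 51×60 + 36) × 50 + 32 = 514832.
Real time: 514832 / (50) = 257416/25 s.
Target frame: (257416/25) × (60) = 3088992/5 ≈ 617798.400 → 617798.
At 60 labels/s: frame 617798 → 02:51:36:38.

02:51:36:38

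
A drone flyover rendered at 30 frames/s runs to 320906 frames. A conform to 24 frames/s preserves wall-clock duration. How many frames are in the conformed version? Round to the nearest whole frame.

256725 frames

Frames at target rate = 320906 × (24) / (30) = 1283624/5 ≈ 256724.800.
Nearest whole frame: 256725.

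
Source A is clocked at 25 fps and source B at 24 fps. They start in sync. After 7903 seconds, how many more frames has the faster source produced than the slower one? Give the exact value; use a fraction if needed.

7903 frames

A emits 25 × 7903 = 197575 frames; B emits 24 × 7903 = 189672.
Difference = 7903 frames; B is behind A.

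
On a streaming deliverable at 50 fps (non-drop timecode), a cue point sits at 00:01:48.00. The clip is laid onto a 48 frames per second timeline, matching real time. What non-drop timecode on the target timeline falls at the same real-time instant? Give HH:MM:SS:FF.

Source frame index: (0×3600 + 1×60 + 48) × 50 + 0 = 5400.
Real time: 5400 / (50) = 108 s.
Target frame: (108) × (48) = 5184.
At 48 labels/s: frame 5184 → 00:01:48:00.

00:01:48:00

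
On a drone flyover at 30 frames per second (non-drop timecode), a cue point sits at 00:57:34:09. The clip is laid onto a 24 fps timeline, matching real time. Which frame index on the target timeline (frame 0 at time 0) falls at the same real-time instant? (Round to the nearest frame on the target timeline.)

frame 82903

Source frame index: (0×3600 + 57×60 + 34) × 30 + 9 = 103629.
Real time: 103629 / (30) = 34543/10 s.
Target frame: (34543/10) × (24) = 414516/5 ≈ 82903.200 → 82903.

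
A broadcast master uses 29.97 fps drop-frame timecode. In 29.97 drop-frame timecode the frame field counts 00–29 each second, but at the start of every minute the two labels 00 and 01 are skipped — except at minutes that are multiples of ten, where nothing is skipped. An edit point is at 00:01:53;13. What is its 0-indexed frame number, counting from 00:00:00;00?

Complete 10-minute blocks: 0, each 17982 frames → 0.
Remaining 1 whole minute in the current block: 1800 + 0 × 1798 = 1800 frames.
Within the current minute: 53 × 30 + 13 − 2 = 1601 (labels ;00/;01 skipped at this minute). Total = 0 + 1800 + 1601 = 3401.

3401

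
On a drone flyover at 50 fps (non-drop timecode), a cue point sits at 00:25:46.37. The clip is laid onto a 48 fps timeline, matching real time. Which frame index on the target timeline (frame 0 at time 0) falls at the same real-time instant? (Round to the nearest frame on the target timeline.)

frame 74244

Source frame index: (0×3600 + 25×60 + 46) × 50 + 37 = 77337.
Real time: 77337 / (50) = 77337/50 s.
Target frame: (77337/50) × (48) = 1856088/25 ≈ 74243.520 → 74244.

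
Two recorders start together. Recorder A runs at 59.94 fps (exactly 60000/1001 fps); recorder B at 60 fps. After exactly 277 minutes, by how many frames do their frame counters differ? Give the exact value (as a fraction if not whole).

997200/1001 frames

277 min = 16620 s.
A emits 60000/1001 × 16620 = 997200000/1001 frames; B emits 60 × 16620 = 997200.
Difference = 997200/1001 frames (≈ 996.2038); B is ahead of A.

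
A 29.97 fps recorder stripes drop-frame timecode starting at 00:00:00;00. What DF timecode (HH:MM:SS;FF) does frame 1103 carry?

00:00:36;23

Each 10-minute DF block holds 10 × 60 × 30 − 9 × 2 = 17982 frames. 1103 ÷ 17982 → 0 full blocks, remainder 1103.
Within the partial block the first minute is 1800 frames and each further minute 1798, so 0 further minute boundaries passed. Total skipped labels = 18 × 0 + 2 × 0 = 0.
Non-drop label index = 1103 + 0 = 1103; at 30 labels/s that is 00:00:36:23, i.e. DF 00:00:36;23.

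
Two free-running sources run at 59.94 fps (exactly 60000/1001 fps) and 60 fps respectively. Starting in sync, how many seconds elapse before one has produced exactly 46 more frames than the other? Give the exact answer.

23023/30 seconds

The gap grows by |60 − 60000/1001| = 60/1001 frames per second.
Time for a 46-frame gap: 46 ÷ (60/1001) = 23023/30 s.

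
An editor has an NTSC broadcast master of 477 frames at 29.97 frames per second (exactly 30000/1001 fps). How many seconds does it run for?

15.9159 seconds

Running time = 477 / (30000/1001) = 15.9159 s.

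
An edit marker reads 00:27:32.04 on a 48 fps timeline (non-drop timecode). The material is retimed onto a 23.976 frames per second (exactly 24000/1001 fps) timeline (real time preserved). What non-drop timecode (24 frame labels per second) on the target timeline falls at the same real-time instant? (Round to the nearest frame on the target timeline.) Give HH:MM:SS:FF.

Source frame index: (0×3600 + 27×60 + 32) × 48 + 4 = 79300.
Real time: 79300 / (48) = 19825/12 s.
Target frame: (19825/12) × (24000/1001) = 3050000/77 ≈ 39610.390 → 39610.
At 24 labels/s: frame 39610 → 00:27:30:10.

00:27:30:10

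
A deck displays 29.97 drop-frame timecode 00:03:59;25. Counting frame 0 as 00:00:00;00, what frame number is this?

7189

As if non-drop at 30 labels/s: (0 × 3600 + 3 × 60 + 59) × 30 + 25 = 7195.
Minute boundaries passed: 3; those not divisible by 10: 3 − 0 = 3; dropped labels = 2 × 3 = 6.
Actual frame index = 7195 − 6 = 7189.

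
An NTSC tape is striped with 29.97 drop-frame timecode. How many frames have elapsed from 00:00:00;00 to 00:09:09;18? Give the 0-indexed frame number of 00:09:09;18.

16470

As if non-drop at 30 labels/s: (0 × 3600 + 9 × 60 + 9) × 30 + 18 = 16488.
Minute boundaries passed: 9; those not divisible by 10: 9 − 0 = 9; dropped labels = 2 × 9 = 18.
Actual frame index = 16488 − 18 = 16470.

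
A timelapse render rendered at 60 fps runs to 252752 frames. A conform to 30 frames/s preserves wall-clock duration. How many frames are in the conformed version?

126376 frames

Target frames = source frames × (target rate / source rate) = 252752 × (30)/(60) = 252752 × 1/2 = 126376.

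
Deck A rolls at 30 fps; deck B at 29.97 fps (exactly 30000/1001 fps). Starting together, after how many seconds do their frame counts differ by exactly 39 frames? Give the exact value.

The gap grows by |30000/1001 − 30| = 30/1001 frames per second.
Time for a 39-frame gap: 39 ÷ (30/1001) = 1301.3 s.

1301.3 seconds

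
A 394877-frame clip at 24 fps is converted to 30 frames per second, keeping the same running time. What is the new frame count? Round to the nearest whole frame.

Frames at target rate = 394877 × (30) / (24) = 1974385/4 ≈ 493596.250.
Nearest whole frame: 493596.

493596 frames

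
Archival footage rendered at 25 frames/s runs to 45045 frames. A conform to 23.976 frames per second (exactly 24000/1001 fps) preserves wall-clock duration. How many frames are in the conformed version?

Target frames = source frames × (target rate / source rate) = 45045 × (24000/1001)/(25) = 45045 × 960/1001 = 43200.

43200 frames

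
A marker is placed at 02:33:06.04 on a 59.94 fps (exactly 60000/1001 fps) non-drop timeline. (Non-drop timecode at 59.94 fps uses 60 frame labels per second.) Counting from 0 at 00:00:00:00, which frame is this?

551164

Total seconds to the label: (2 × 3600 + 33 × 60 + 6) = 9186.
Frame index = 9186 × 60 + 4 = 551164.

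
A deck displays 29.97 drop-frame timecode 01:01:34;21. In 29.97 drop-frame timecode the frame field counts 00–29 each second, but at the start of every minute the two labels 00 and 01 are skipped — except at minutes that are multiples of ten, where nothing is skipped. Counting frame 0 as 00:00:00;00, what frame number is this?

110731

As if non-drop at 30 labels/s: (1 × 3600 + 1 × 60 + 34) × 30 + 21 = 110841.
Minute boundaries passed: 61; those not divisible by 10: 61 − 6 = 55; dropped labels = 2 × 55 = 110.
Actual frame index = 110841 − 110 = 110731.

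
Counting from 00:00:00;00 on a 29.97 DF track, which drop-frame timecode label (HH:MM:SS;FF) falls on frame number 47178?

Each 10-minute DF block holds 10 × 60 × 30 − 9 × 2 = 17982 frames. 47178 ÷ 17982 → 2 full blocks, remainder 11214.
Within the partial block the first minute is 1800 frames and each further minute 1798, so 6 further minute boundaries passed. Total skipped labels = 18 × 2 + 2 × 6 = 48.
Non-drop label index = 47178 + 48 = 47226; at 30 labels/s that is 00:26:14:06, i.e. DF 00:26:14;06.

00:26:14;06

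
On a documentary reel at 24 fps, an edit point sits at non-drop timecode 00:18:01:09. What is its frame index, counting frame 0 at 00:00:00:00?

Total seconds to the label: (0 × 3600 + 18 × 60 + 1) = 1081.
Frame index = 1081 × 24 + 9 = 25953.

25953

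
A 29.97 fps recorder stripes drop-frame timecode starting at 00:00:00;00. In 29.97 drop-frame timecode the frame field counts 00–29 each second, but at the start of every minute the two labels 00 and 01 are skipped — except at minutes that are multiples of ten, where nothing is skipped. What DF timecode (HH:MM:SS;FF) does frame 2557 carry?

00:01:25;09

Each 10-minute DF block holds 10 × 60 × 30 − 9 × 2 = 17982 frames. 2557 ÷ 17982 → 0 full blocks, remainder 2557.
Within the partial block the first minute is 1800 frames and each further minute 1798, so 1 further minute boundary passed. Total skipped labels = 18 × 0 + 2 × 1 = 2.
Non-drop label index = 2557 + 2 = 2559; at 30 labels/s that is 00:01:25:09, i.e. DF 00:01:25;09.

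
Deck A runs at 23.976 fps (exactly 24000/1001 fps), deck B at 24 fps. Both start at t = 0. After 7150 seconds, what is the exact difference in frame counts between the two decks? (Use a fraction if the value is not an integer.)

1200/7 frames

A emits 24000/1001 × 7150 = 1200000/7 frames; B emits 24 × 7150 = 171600.
Difference = 1200/7 frames (≈ 171.4286); B is ahead of A.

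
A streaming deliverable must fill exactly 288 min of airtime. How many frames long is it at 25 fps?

432000 frames

288 min = 17280 s.
Frames = 17280 × 25 = 432000.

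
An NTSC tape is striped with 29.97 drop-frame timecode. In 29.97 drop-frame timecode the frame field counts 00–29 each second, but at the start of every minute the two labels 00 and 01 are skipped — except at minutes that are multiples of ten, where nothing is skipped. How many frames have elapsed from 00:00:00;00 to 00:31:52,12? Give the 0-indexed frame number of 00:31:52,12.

57316

As if non-drop at 30 labels/s: (0 × 3600 + 31 × 60 + 52) × 30 + 12 = 57372.
Minute boundaries passed: 31; those not divisible by 10: 31 − 3 = 28; dropped labels = 2 × 28 = 56.
Actual frame index = 57372 − 56 = 57316.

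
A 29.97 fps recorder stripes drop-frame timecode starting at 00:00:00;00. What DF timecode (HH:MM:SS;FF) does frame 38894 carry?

Each 10-minute DF block holds 10 × 60 × 30 − 9 × 2 = 17982 frames. 38894 ÷ 17982 → 2 full blocks, remainder 2930.
Within the partial block the first minute is 1800 frames and each further minute 1798, so 1 further minute boundary passed. Total skipped labels = 18 × 2 + 2 × 1 = 38.
Non-drop label index = 38894 + 38 = 38932; at 30 labels/s that is 00:21:37:22, i.e. DF 00:21:37;22.

00:21:37;22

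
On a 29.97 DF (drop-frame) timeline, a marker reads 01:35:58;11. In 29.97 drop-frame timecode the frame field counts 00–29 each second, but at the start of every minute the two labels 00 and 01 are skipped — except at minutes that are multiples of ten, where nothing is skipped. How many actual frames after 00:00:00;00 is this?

As if non-drop at 30 labels/s: (1 × 3600 + 35 × 60 + 58) × 30 + 11 = 172751.
Minute boundaries passed: 95; those not divisible by 10: 95 − 9 = 86; dropped labels = 2 × 86 = 172.
Actual frame index = 172751 − 172 = 172579.

172579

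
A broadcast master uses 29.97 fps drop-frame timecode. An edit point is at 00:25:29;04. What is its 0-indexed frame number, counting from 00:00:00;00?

45828

As if non-drop at 30 labels/s: (0 × 3600 + 25 × 60 + 29) × 30 + 4 = 45874.
Minute boundaries passed: 25; those not divisible by 10: 25 − 2 = 23; dropped labels = 2 × 23 = 46.
Actual frame index = 45874 − 46 = 45828.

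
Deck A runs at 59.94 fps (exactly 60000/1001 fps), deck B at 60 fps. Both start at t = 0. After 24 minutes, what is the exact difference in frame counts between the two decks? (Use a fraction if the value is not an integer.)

24 min = 1440 s.
A emits 60000/1001 × 1440 = 86400000/1001 frames; B emits 60 × 1440 = 86400.
Difference = 86400/1001 frames (≈ 86.3137); B is ahead of A.

86400/1001 frames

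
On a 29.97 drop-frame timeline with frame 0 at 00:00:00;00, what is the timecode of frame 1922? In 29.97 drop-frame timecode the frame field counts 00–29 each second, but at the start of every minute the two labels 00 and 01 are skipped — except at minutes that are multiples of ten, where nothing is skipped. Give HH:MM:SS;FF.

00:01:04;04

Each 10-minute DF block holds 10 × 60 × 30 − 9 × 2 = 17982 frames. 1922 ÷ 17982 → 0 full blocks, remainder 1922.
Within the partial block the first minute is 1800 frames and each further minute 1798, so 1 further minute boundary passed. Total skipped labels = 18 × 0 + 2 × 1 = 2.
Non-drop label index = 1922 + 2 = 1924; at 30 labels/s that is 00:01:04:04, i.e. DF 00:01:04;04.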